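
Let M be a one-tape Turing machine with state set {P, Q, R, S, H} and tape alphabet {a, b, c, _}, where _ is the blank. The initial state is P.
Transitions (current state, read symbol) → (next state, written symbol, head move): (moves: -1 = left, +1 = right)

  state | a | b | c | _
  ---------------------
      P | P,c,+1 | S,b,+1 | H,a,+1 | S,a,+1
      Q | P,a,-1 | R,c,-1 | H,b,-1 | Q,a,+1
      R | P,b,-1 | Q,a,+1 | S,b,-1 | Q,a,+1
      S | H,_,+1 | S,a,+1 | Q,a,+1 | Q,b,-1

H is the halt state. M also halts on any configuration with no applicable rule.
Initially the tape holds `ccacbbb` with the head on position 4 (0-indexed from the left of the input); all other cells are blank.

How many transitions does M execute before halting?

state=P head=4 tape=ccac[b]bb__   (P,b)→(S,b,+1)
state=S head=5 tape=ccacb[b]b__   (S,b)→(S,a,+1)
state=S head=6 tape=ccacba[b]__   (S,b)→(S,a,+1)
state=S head=7 tape=ccacbaa[_]_   (S,_)→(Q,b,-1)
state=Q head=6 tape=ccacba[a]b_   (Q,a)→(P,a,-1)
state=P head=5 tape=ccacb[a]ab_   (P,a)→(P,c,+1)
state=P head=6 tape=ccacbc[a]b_   (P,a)→(P,c,+1)
state=P head=7 tape=ccacbcc[b]_   (P,b)→(S,b,+1)
state=S head=8 tape=ccacbccb[_]   (S,_)→(Q,b,-1)
state=Q head=7 tape=ccacbcc[b]b   (Q,b)→(R,c,-1)
state=R head=6 tape=ccacbc[c]cb   (R,c)→(S,b,-1)
state=S head=5 tape=ccacb[c]bcb   (S,c)→(Q,a,+1)
state=Q head=6 tape=ccacba[b]cb   (Q,b)→(R,c,-1)
state=R head=5 tape=ccacb[a]ccb   (R,a)→(P,b,-1)
state=P head=4 tape=ccac[b]bccb   (P,b)→(S,b,+1)
state=S head=5 tape=ccacb[b]ccb   (S,b)→(S,a,+1)
state=S head=6 tape=ccacba[c]cb   (S,c)→(Q,a,+1)
state=Q head=7 tape=ccacbaa[c]b   (Q,c)→(H,b,-1)
state=H head=6 tape=ccacba[a]bb
M halts after 18 transitions.

18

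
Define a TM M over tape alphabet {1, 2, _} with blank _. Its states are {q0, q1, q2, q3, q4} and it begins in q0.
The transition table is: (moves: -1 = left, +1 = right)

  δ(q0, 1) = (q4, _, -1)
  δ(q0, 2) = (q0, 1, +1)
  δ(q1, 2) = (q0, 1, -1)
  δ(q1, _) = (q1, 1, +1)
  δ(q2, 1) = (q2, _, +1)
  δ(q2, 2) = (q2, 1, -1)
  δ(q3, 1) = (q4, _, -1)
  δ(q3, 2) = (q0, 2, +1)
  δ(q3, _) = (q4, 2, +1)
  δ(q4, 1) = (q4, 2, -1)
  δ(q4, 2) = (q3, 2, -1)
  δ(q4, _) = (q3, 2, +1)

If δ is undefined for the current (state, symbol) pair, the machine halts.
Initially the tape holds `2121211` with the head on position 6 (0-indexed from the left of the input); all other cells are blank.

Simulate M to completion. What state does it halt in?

q0

state=q0 head=6 tape=_212121[1]   (q0,1)→(q4,_,-1)
state=q4 head=5 tape=_21212[1]_   (q4,1)→(q4,2,-1)
state=q4 head=4 tape=_2121[2]2_   (q4,2)→(q3,2,-1)
state=q3 head=3 tape=_212[1]22_   (q3,1)→(q4,_,-1)
state=q4 head=2 tape=_21[2]_22_   (q4,2)→(q3,2,-1)
state=q3 head=1 tape=_2[1]2_22_   (q3,1)→(q4,_,-1)
state=q4 head=0 tape=_[2]_2_22_   (q4,2)→(q3,2,-1)
state=q3 head=-1 tape=[_]2_2_22_   (q3,_)→(q4,2,+1)
state=q4 head=0 tape=2[2]_2_22_   (q4,2)→(q3,2,-1)
state=q3 head=-1 tape=[2]2_2_22_   (q3,2)→(q0,2,+1)
state=q0 head=0 tape=2[2]_2_22_   (q0,2)→(q0,1,+1)
state=q0 head=1 tape=21[_]2_22_
No transition is defined for (q0, _); M halts in state q0.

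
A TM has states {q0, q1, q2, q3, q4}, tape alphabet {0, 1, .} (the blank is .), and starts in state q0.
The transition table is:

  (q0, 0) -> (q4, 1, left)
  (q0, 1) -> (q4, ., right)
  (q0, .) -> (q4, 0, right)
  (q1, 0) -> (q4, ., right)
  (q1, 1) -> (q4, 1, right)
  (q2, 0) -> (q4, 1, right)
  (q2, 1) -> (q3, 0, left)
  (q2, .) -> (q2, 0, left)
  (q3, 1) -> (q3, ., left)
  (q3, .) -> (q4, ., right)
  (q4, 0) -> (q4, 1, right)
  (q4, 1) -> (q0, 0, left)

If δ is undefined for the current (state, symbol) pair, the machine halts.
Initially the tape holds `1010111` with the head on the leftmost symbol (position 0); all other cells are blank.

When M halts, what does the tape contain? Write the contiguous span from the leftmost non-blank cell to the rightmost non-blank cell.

q0 | [1]010111.   read 1 → write ., move right, go to q4
q4 | .[0]10111.   read 0 → write 1, move right, go to q4
q4 | .1[1]0111.   read 1 → write 0, move left, go to q0
q0 | .[1]00111.   read 1 → write ., move right, go to q4
q4 | ..[0]0111.   read 0 → write 1, move right, go to q4
q4 | ..1[0]111.   read 0 → write 1, move right, go to q4
q4 | ..11[1]11.   read 1 → write 0, move left, go to q0
q0 | ..1[1]011.   read 1 → write ., move right, go to q4
q4 | ..1.[0]11.   read 0 → write 1, move right, go to q4
q4 | ..1.1[1]1.   read 1 → write 0, move left, go to q0
q0 | ..1.[1]01.   read 1 → write ., move right, go to q4
q4 | ..1..[0]1.   read 0 → write 1, move right, go to q4
q4 | ..1..1[1].   read 1 → write 0, move left, go to q0
q0 | ..1..[1]0.   read 1 → write ., move right, go to q4
q4 | ..1...[0].   read 0 → write 1, move right, go to q4
q4 | ..1...1[.]
The non-blank tape span at halt is 1...1.

1...1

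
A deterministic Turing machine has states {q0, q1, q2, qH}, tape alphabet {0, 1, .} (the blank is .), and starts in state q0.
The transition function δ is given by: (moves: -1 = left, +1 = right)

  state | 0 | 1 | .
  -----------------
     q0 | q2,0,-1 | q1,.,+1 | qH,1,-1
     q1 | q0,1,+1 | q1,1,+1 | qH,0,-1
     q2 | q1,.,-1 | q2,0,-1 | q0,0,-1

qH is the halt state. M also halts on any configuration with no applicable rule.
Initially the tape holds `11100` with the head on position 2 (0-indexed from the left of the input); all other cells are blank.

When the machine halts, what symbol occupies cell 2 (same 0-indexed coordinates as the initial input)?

0

q0 | ..11[1]00   read 1 → write ., move +1, go to q1
q1 | ..11.[0]0   read 0 → write 1, move +1, go to q0
q0 | ..11.1[0]   read 0 → write 0, move -1, go to q2
q2 | ..11.[1]0   read 1 → write 0, move -1, go to q2
q2 | ..11[.]00   read . → write 0, move -1, go to q0
q0 | ..1[1]000   read 1 → write ., move +1, go to q1
q1 | ..1.[0]00   read 0 → write 1, move +1, go to q0
q0 | ..1.1[0]0   read 0 → write 0, move -1, go to q2
q2 | ..1.[1]00   read 1 → write 0, move -1, go to q2
q2 | ..1[.]000   read . → write 0, move -1, go to q0
q0 | ..[1]0000   read 1 → write ., move +1, go to q1
q1 | ...[0]000   read 0 → write 1, move +1, go to q0
q0 | ...1[0]00   read 0 → write 0, move -1, go to q2
q2 | ...[1]000   read 1 → write 0, move -1, go to q2
q2 | ..[.]0000   read . → write 0, move -1, go to q0
q0 | .[.]00000   read . → write 1, move -1, go to qH
qH | [.]100000
Cell 2 holds 0 when M halts.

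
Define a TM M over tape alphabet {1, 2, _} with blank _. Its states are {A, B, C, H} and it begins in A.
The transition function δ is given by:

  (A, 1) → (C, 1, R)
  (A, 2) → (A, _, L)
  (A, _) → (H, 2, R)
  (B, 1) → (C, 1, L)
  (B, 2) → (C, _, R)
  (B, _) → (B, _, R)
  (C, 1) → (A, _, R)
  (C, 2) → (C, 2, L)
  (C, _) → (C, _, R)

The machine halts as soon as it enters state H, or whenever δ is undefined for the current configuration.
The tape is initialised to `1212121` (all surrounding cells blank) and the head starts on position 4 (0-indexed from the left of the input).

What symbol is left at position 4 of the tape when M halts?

2

state=A head=4 tape=1212[1]21   (A,1)→(C,1,R)
state=C head=5 tape=12121[2]1   (C,2)→(C,2,L)
state=C head=4 tape=1212[1]21   (C,1)→(A,_,R)
state=A head=5 tape=1212_[2]1   (A,2)→(A,_,L)
state=A head=4 tape=1212[_]_1   (A,_)→(H,2,R)
state=H head=5 tape=12122[_]1
Cell 4 holds 2 when M halts.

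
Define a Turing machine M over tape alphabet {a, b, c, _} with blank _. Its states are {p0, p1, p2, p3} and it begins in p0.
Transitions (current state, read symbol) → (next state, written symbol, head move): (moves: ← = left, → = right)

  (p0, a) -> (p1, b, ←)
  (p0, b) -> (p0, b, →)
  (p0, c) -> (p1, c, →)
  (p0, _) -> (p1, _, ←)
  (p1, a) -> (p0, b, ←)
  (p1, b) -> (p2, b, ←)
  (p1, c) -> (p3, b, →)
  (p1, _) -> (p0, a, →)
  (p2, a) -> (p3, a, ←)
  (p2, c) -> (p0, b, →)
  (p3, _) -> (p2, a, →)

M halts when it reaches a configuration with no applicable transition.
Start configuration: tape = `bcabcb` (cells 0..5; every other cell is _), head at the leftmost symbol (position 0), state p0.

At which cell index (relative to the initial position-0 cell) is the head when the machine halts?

p0 | [b]cabcb_   read b → write b, move →, go to p0
p0 | b[c]abcb_   read c → write c, move →, go to p1
p1 | bc[a]bcb_   read a → write b, move ←, go to p0
p0 | b[c]bbcb_   read c → write c, move →, go to p1
p1 | bc[b]bcb_   read b → write b, move ←, go to p2
p2 | b[c]bbcb_   read c → write b, move →, go to p0
p0 | bb[b]bcb_   read b → write b, move →, go to p0
p0 | bbb[b]cb_   read b → write b, move →, go to p0
p0 | bbbb[c]b_   read c → write c, move →, go to p1
p1 | bbbbc[b]_   read b → write b, move ←, go to p2
p2 | bbbb[c]b_   read c → write b, move →, go to p0
p0 | bbbbb[b]_   read b → write b, move →, go to p0
p0 | bbbbbb[_]   read _ → write _, move ←, go to p1
p1 | bbbbb[b]_   read b → write b, move ←, go to p2
p2 | bbbb[b]b_
At halt the head is at cell 4.

4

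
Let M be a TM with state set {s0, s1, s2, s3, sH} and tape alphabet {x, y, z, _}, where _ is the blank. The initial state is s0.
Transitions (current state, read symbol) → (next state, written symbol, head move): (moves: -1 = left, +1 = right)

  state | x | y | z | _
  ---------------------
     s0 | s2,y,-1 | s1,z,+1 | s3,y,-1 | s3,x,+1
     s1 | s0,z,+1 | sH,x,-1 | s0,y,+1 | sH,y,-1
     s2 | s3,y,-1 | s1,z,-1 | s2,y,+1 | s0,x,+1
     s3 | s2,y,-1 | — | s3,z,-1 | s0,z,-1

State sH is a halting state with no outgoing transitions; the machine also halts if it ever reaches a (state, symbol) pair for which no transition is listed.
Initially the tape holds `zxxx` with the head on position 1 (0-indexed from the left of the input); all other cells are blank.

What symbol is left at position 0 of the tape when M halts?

x

s0 | _z[x]xx   read x → write y, move -1, go to s2
s2 | _[z]yxx   read z → write y, move +1, go to s2
s2 | _y[y]xx   read y → write z, move -1, go to s1
s1 | _[y]zxx   read y → write x, move -1, go to sH
sH | [_]xzxx
Cell 0 holds x when M halts.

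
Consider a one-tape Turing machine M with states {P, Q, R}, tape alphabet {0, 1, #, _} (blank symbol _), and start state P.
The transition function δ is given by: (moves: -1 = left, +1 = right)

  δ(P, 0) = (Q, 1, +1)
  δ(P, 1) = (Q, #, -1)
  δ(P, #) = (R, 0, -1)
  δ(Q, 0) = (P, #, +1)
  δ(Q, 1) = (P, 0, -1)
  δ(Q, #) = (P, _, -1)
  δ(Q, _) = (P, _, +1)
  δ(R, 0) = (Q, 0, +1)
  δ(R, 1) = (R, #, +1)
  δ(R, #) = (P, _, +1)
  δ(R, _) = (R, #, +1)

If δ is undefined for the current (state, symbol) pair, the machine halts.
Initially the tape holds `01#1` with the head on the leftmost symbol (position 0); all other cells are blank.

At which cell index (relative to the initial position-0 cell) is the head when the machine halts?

4

P | _[0]1#1_   read 0 → write 1, move +1, go to Q
Q | _1[1]#1_   read 1 → write 0, move -1, go to P
P | _[1]0#1_   read 1 → write #, move -1, go to Q
Q | [_]#0#1_   read _ → write _, move +1, go to P
P | _[#]0#1_   read # → write 0, move -1, go to R
R | [_]00#1_   read _ → write #, move +1, go to R
R | #[0]0#1_   read 0 → write 0, move +1, go to Q
Q | #0[0]#1_   read 0 → write #, move +1, go to P
P | #0#[#]1_   read # → write 0, move -1, go to R
R | #0[#]01_   read # → write _, move +1, go to P
P | #0_[0]1_   read 0 → write 1, move +1, go to Q
Q | #0_1[1]_   read 1 → write 0, move -1, go to P
P | #0_[1]0_   read 1 → write #, move -1, go to Q
Q | #0[_]#0_   read _ → write _, move +1, go to P
P | #0_[#]0_   read # → write 0, move -1, go to R
R | #0[_]00_   read _ → write #, move +1, go to R
R | #0#[0]0_   read 0 → write 0, move +1, go to Q
Q | #0#0[0]_   read 0 → write #, move +1, go to P
P | #0#0#[_]
At halt the head is at cell 4.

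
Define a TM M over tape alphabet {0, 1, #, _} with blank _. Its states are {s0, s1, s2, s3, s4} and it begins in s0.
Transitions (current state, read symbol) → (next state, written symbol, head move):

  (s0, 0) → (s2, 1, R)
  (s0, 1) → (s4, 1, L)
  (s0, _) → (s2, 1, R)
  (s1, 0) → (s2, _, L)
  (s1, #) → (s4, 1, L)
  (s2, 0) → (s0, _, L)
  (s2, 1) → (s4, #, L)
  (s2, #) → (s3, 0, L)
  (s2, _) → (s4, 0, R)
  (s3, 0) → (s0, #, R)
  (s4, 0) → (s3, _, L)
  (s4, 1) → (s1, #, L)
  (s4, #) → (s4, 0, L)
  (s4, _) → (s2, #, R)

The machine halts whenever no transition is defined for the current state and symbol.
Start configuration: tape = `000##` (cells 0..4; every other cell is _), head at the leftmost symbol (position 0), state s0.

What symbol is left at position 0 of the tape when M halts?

#

s0 | __[0]00##   read 0 → write 1, move R, go to s2
s2 | __1[0]0##   read 0 → write _, move L, go to s0
s0 | __[1]_0##   read 1 → write 1, move L, go to s4
s4 | _[_]1_0##   read _ → write #, move R, go to s2
s2 | _#[1]_0##   read 1 → write #, move L, go to s4
s4 | _[#]#_0##   read # → write 0, move L, go to s4
s4 | [_]0#_0##   read _ → write #, move R, go to s2
s2 | #[0]#_0##   read 0 → write _, move L, go to s0
s0 | [#]_#_0##
Cell 0 holds # when M halts.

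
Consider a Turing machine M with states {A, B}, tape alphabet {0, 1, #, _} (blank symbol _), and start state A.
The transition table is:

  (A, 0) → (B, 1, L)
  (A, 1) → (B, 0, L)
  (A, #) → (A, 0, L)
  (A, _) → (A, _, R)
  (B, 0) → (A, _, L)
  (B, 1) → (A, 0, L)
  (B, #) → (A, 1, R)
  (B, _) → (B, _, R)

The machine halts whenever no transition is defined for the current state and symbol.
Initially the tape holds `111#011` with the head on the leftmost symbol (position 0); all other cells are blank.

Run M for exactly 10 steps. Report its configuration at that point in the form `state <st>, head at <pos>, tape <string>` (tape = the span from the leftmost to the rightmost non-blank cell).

state=A head=0 tape=_[1]11#011   (A,1)→(B,0,L)
state=B head=-1 tape=[_]011#011   (B,_)→(B,_,R)
state=B head=0 tape=_[0]11#011   (B,0)→(A,_,L)
state=A head=-1 tape=[_]_11#011   (A,_)→(A,_,R)
state=A head=0 tape=_[_]11#011   (A,_)→(A,_,R)
state=A head=1 tape=__[1]1#011   (A,1)→(B,0,L)
state=B head=0 tape=_[_]01#011   (B,_)→(B,_,R)
state=B head=1 tape=__[0]1#011   (B,0)→(A,_,L)
state=A head=0 tape=_[_]_1#011   (A,_)→(A,_,R)
state=A head=1 tape=__[_]1#011   (A,_)→(A,_,R)
state=A head=2 tape=___[1]#011
After 10 steps: state A, head at 2, tape 1#011.

state A, head at 2, tape 1#011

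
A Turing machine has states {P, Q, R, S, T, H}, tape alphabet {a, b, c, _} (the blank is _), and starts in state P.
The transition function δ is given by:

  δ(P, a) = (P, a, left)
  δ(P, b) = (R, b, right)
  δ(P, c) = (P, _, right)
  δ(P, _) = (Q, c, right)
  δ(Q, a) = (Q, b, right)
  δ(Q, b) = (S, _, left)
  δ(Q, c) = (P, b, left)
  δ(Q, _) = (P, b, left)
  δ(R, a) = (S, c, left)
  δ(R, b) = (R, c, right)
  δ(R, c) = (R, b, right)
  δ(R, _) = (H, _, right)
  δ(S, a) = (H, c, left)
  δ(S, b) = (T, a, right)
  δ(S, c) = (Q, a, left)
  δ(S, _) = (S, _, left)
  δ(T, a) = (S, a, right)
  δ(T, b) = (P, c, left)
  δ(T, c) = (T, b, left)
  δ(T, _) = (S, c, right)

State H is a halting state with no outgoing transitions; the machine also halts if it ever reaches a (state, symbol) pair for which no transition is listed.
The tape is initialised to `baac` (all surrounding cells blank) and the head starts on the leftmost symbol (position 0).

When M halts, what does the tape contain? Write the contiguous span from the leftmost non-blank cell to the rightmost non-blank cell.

aabbc

state=P head=0 tape=[b]aac___   (P,b)→(R,b,right)
state=R head=1 tape=b[a]ac___   (R,a)→(S,c,left)
state=S head=0 tape=[b]cac___   (S,b)→(T,a,right)
state=T head=1 tape=a[c]ac___   (T,c)→(T,b,left)
state=T head=0 tape=[a]bac___   (T,a)→(S,a,right)
state=S head=1 tape=a[b]ac___   (S,b)→(T,a,right)
state=T head=2 tape=aa[a]c___   (T,a)→(S,a,right)
state=S head=3 tape=aaa[c]___   (S,c)→(Q,a,left)
state=Q head=2 tape=aa[a]a___   (Q,a)→(Q,b,right)
state=Q head=3 tape=aab[a]___   (Q,a)→(Q,b,right)
state=Q head=4 tape=aabb[_]__   (Q,_)→(P,b,left)
state=P head=3 tape=aab[b]b__   (P,b)→(R,b,right)
state=R head=4 tape=aabb[b]__   (R,b)→(R,c,right)
state=R head=5 tape=aabbc[_]_   (R,_)→(H,_,right)
state=H head=6 tape=aabbc_[_]
The non-blank tape span at halt is aabbc.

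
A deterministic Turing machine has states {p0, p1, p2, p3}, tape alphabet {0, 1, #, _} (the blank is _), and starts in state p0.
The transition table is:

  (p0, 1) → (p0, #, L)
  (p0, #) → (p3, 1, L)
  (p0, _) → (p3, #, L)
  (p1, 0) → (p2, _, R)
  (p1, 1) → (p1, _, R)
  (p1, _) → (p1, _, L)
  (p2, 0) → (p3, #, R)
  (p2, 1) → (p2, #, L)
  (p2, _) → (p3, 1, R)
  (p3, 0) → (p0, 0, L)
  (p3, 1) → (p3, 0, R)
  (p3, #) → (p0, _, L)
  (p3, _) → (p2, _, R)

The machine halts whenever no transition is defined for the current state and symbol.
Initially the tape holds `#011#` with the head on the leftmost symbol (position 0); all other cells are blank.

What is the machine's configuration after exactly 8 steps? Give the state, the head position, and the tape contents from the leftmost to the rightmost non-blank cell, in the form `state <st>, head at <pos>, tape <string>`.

p0 | ___[#]011#   read # → write 1, move L, go to p3
p3 | __[_]1011#   read _ → write _, move R, go to p2
p2 | ___[1]011#   read 1 → write #, move L, go to p2
p2 | __[_]#011#   read _ → write 1, move R, go to p3
p3 | __1[#]011#   read # → write _, move L, go to p0
p0 | __[1]_011#   read 1 → write #, move L, go to p0
p0 | _[_]#_011#   read _ → write #, move L, go to p3
p3 | [_]##_011#   read _ → write _, move R, go to p2
p2 | _[#]#_011#
After 8 steps: state p2, head at -2, tape ##_011#.

state p2, head at -2, tape ##_011#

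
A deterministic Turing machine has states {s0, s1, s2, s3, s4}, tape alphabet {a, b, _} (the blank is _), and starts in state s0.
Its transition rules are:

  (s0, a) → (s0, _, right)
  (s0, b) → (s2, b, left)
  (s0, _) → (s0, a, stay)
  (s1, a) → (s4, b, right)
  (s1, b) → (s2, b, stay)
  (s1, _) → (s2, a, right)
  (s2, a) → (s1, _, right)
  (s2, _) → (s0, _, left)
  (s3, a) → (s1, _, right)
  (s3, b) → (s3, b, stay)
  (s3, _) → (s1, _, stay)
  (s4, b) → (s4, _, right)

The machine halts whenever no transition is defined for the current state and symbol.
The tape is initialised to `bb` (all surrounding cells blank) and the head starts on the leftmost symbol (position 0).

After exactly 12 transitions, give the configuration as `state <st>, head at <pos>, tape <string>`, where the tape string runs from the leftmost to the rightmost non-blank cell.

state=s0 head=0 tape=__[b]b   (s0,b)→(s2,b,left)
state=s2 head=-1 tape=_[_]bb   (s2,_)→(s0,_,left)
state=s0 head=-2 tape=[_]_bb   (s0,_)→(s0,a,stay)
state=s0 head=-2 tape=[a]_bb   (s0,a)→(s0,_,right)
state=s0 head=-1 tape=_[_]bb   (s0,_)→(s0,a,stay)
state=s0 head=-1 tape=_[a]bb   (s0,a)→(s0,_,right)
state=s0 head=0 tape=__[b]b   (s0,b)→(s2,b,left)
state=s2 head=-1 tape=_[_]bb   (s2,_)→(s0,_,left)
state=s0 head=-2 tape=[_]_bb   (s0,_)→(s0,a,stay)
state=s0 head=-2 tape=[a]_bb   (s0,a)→(s0,_,right)
state=s0 head=-1 tape=_[_]bb   (s0,_)→(s0,a,stay)
state=s0 head=-1 tape=_[a]bb   (s0,a)→(s0,_,right)
state=s0 head=0 tape=__[b]b
After 12 steps: state s0, head at 0, tape bb.

state s0, head at 0, tape bb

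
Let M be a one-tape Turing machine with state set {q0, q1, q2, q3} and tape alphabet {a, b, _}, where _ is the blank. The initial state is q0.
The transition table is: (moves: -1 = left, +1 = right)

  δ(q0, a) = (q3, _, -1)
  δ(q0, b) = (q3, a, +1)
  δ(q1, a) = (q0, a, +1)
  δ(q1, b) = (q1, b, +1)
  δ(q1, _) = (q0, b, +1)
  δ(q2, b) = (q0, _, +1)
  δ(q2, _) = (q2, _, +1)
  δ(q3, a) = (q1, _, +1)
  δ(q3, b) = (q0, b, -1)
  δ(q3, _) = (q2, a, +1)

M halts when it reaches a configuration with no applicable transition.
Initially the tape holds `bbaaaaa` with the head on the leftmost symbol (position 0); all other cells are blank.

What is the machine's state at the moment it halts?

q0 | _[b]baaaaa   read b → write a, move +1, go to q3
q3 | _a[b]aaaaa   read b → write b, move -1, go to q0
q0 | _[a]baaaaa   read a → write _, move -1, go to q3
q3 | [_]_baaaaa   read _ → write a, move +1, go to q2
q2 | a[_]baaaaa   read _ → write _, move +1, go to q2
q2 | a_[b]aaaaa   read b → write _, move +1, go to q0
q0 | a__[a]aaaa   read a → write _, move -1, go to q3
q3 | a_[_]_aaaa   read _ → write a, move +1, go to q2
q2 | a_a[_]aaaa   read _ → write _, move +1, go to q2
q2 | a_a_[a]aaa
No transition is defined for (q2, a); M halts in state q2.

q2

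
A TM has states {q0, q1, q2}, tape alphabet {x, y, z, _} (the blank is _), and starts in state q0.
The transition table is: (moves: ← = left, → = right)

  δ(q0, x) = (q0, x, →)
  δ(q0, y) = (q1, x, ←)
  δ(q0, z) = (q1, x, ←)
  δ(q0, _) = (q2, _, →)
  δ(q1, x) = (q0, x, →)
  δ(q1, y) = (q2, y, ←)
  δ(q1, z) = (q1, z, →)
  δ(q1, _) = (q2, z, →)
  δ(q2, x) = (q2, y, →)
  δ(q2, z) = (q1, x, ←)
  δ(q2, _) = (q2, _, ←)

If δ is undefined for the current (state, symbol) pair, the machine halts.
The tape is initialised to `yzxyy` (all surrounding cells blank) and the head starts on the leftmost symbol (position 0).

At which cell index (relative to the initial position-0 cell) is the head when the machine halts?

state=q0 head=0 tape=__[y]zxyy   (q0,y)→(q1,x,←)
state=q1 head=-1 tape=_[_]xzxyy   (q1,_)→(q2,z,→)
state=q2 head=0 tape=_z[x]zxyy   (q2,x)→(q2,y,→)
state=q2 head=1 tape=_zy[z]xyy   (q2,z)→(q1,x,←)
state=q1 head=0 tape=_z[y]xxyy   (q1,y)→(q2,y,←)
state=q2 head=-1 tape=_[z]yxxyy   (q2,z)→(q1,x,←)
state=q1 head=-2 tape=[_]xyxxyy   (q1,_)→(q2,z,→)
state=q2 head=-1 tape=z[x]yxxyy   (q2,x)→(q2,y,→)
state=q2 head=0 tape=zy[y]xxyy
At halt the head is at cell 0.

0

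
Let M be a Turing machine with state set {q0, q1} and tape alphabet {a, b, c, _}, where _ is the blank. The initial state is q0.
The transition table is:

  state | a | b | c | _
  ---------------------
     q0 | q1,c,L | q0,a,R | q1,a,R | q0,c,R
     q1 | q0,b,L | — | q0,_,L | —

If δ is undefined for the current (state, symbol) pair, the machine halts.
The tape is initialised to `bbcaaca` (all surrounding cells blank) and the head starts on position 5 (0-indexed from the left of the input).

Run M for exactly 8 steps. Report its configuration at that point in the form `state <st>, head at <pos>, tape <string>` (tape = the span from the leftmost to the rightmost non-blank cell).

state=q0 head=5 tape=bbcaa[c]a   (q0,c)→(q1,a,R)
state=q1 head=6 tape=bbcaaa[a]   (q1,a)→(q0,b,L)
state=q0 head=5 tape=bbcaa[a]b   (q0,a)→(q1,c,L)
state=q1 head=4 tape=bbca[a]cb   (q1,a)→(q0,b,L)
state=q0 head=3 tape=bbc[a]bcb   (q0,a)→(q1,c,L)
state=q1 head=2 tape=bb[c]cbcb   (q1,c)→(q0,_,L)
state=q0 head=1 tape=b[b]_cbcb   (q0,b)→(q0,a,R)
state=q0 head=2 tape=ba[_]cbcb   (q0,_)→(q0,c,R)
state=q0 head=3 tape=bac[c]bcb
After 8 steps: state q0, head at 3, tape baccbcb.

state q0, head at 3, tape baccbcb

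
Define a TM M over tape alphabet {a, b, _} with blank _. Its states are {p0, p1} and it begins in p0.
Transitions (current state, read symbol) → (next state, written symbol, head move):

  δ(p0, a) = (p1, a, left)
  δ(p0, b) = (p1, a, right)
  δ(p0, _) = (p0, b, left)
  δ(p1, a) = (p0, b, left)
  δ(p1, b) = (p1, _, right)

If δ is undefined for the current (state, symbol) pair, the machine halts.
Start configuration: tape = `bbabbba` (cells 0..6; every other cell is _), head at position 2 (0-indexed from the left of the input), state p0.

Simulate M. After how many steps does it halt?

p0 | _bb[a]bbba   read a → write a, move left, go to p1
p1 | _b[b]abbba   read b → write _, move right, go to p1
p1 | _b_[a]bbba   read a → write b, move left, go to p0
p0 | _b[_]bbbba   read _ → write b, move left, go to p0
p0 | _[b]bbbbba   read b → write a, move right, go to p1
p1 | _a[b]bbbba   read b → write _, move right, go to p1
p1 | _a_[b]bbba   read b → write _, move right, go to p1
p1 | _a__[b]bba   read b → write _, move right, go to p1
p1 | _a___[b]ba   read b → write _, move right, go to p1
p1 | _a____[b]a   read b → write _, move right, go to p1
p1 | _a_____[a]   read a → write b, move left, go to p0
p0 | _a____[_]b   read _ → write b, move left, go to p0
p0 | _a___[_]bb   read _ → write b, move left, go to p0
p0 | _a__[_]bbb   read _ → write b, move left, go to p0
p0 | _a_[_]bbbb   read _ → write b, move left, go to p0
p0 | _a[_]bbbbb   read _ → write b, move left, go to p0
p0 | _[a]bbbbbb   read a → write a, move left, go to p1
p1 | [_]abbbbbb
M halts after 17 transitions.

17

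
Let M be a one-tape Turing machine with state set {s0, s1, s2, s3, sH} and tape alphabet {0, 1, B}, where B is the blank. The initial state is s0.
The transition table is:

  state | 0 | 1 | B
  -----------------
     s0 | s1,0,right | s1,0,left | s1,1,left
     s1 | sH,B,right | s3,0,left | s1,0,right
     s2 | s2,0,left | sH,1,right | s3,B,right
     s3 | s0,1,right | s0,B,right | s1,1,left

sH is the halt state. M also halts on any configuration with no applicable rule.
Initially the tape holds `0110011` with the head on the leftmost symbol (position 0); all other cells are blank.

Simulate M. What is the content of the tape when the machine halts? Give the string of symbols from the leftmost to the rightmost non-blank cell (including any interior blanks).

state=s0 head=0 tape=[0]110011   (s0,0)→(s1,0,right)
state=s1 head=1 tape=0[1]10011   (s1,1)→(s3,0,left)
state=s3 head=0 tape=[0]010011   (s3,0)→(s0,1,right)
state=s0 head=1 tape=1[0]10011   (s0,0)→(s1,0,right)
state=s1 head=2 tape=10[1]0011   (s1,1)→(s3,0,left)
state=s3 head=1 tape=1[0]00011   (s3,0)→(s0,1,right)
state=s0 head=2 tape=11[0]0011   (s0,0)→(s1,0,right)
state=s1 head=3 tape=110[0]011   (s1,0)→(sH,B,right)
state=sH head=4 tape=110B[0]11
The non-blank tape span at halt is 110B011.

110B011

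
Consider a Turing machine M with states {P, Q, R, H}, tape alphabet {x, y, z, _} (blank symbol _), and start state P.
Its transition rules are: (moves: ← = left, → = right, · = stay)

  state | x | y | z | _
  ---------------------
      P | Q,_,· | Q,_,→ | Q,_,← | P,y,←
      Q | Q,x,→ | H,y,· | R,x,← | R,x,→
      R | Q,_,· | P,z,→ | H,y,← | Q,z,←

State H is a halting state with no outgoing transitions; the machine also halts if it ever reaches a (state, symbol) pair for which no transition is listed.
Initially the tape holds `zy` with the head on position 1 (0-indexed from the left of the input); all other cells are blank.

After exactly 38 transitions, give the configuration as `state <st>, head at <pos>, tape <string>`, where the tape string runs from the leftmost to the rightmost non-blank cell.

state Q, head at 7, tape z_xxxxxxz

P | z[y]_______   read y → write _, move →, go to Q
Q | z_[_]______   read _ → write x, move →, go to R
R | z_x[_]_____   read _ → write z, move ←, go to Q
Q | z_[x]z_____   read x → write x, move →, go to Q
Q | z_x[z]_____   read z → write x, move ←, go to R
R | z_[x]x_____   read x → write _, move ·, go to Q
Q | z_[_]x_____   read _ → write x, move →, go to R
R | z_x[x]_____   read x → write _, move ·, go to Q
Q | z_x[_]_____   read _ → write x, move →, go to R
R | z_xx[_]____   read _ → write z, move ←, go to Q
Q | z_x[x]z____   read x → write x, move →, go to Q
Q | z_xx[z]____   read z → write x, move ←, go to R
R | z_x[x]x____   read x → write _, move ·, go to Q
Q | z_x[_]x____   read _ → write x, move →, go to R
R | z_xx[x]____   read x → write _, move ·, go to Q
Q | z_xx[_]____   read _ → write x, move →, go to R
R | z_xxx[_]___   read _ → write z, move ←, go to Q
Q | z_xx[x]z___   read x → write x, move →, go to Q
Q | z_xxx[z]___   read z → write x, move ←, go to R
R | z_xx[x]x___   read x → write _, move ·, go to Q
Q | z_xx[_]x___   read _ → write x, move →, go to R
R | z_xxx[x]___   read x → write _, move ·, go to Q
Q | z_xxx[_]___   read _ → write x, move →, go to R
R | z_xxxx[_]__   read _ → write z, move ←, go to Q
Q | z_xxx[x]z__   read x → write x, move →, go to Q
Q | z_xxxx[z]__   read z → write x, move ←, go to R
R | z_xxx[x]x__   read x → write _, move ·, go to Q
Q | z_xxx[_]x__   read _ → write x, move →, go to R
R | z_xxxx[x]__   read x → write _, move ·, go to Q
Q | z_xxxx[_]__   read _ → write x, move →, go to R
R | z_xxxxx[_]_   read _ → write z, move ←, go to Q
Q | z_xxxx[x]z_   read x → write x, move →, go to Q
Q | z_xxxxx[z]_   read z → write x, move ←, go to R
R | z_xxxx[x]x_   read x → write _, move ·, go to Q
Q | z_xxxx[_]x_   read _ → write x, move →, go to R
R | z_xxxxx[x]_   read x → write _, move ·, go to Q
Q | z_xxxxx[_]_   read _ → write x, move →, go to R
R | z_xxxxxx[_]   read _ → write z, move ←, go to Q
Q | z_xxxxx[x]z
After 38 steps: state Q, head at 7, tape z_xxxxxxz.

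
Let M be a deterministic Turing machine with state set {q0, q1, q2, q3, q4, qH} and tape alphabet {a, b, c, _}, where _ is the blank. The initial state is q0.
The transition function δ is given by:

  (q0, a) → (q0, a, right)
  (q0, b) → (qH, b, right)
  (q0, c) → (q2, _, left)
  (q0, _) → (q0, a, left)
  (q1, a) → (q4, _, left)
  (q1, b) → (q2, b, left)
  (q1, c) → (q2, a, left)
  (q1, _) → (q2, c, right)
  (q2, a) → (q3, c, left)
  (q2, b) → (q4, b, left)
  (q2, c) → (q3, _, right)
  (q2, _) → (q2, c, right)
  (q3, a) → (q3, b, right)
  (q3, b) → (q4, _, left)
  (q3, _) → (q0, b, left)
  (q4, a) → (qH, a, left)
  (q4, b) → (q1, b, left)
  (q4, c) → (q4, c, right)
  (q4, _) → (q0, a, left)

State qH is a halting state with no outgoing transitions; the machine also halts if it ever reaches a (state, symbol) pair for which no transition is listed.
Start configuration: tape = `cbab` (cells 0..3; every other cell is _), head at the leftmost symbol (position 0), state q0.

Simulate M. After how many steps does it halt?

q0 | __[c]bab   read c → write _, move left, go to q2
q2 | _[_]_bab   read _ → write c, move right, go to q2
q2 | _c[_]bab   read _ → write c, move right, go to q2
q2 | _cc[b]ab   read b → write b, move left, go to q4
q4 | _c[c]bab   read c → write c, move right, go to q4
q4 | _cc[b]ab   read b → write b, move left, go to q1
q1 | _c[c]bab   read c → write a, move left, go to q2
q2 | _[c]abab   read c → write _, move right, go to q3
q3 | __[a]bab   read a → write b, move right, go to q3
q3 | __b[b]ab   read b → write _, move left, go to q4
q4 | __[b]_ab   read b → write b, move left, go to q1
q1 | _[_]b_ab   read _ → write c, move right, go to q2
q2 | _c[b]_ab   read b → write b, move left, go to q4
q4 | _[c]b_ab   read c → write c, move right, go to q4
q4 | _c[b]_ab   read b → write b, move left, go to q1
q1 | _[c]b_ab   read c → write a, move left, go to q2
q2 | [_]ab_ab   read _ → write c, move right, go to q2
q2 | c[a]b_ab   read a → write c, move left, go to q3
q3 | [c]cb_ab
M halts after 18 transitions.

18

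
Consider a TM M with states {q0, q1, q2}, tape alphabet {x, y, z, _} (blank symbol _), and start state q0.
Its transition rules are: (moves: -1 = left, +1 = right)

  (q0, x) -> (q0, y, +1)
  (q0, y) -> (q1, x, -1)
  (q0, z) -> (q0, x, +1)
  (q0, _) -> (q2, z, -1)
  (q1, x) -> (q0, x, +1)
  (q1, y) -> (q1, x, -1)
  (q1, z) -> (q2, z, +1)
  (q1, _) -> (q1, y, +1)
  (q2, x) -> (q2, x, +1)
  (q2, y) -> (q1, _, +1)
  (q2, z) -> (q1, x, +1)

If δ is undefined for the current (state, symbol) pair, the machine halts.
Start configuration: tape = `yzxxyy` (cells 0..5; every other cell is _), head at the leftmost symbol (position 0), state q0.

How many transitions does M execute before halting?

q0 | _[y]zxxyy__   read y → write x, move -1, go to q1
q1 | [_]xzxxyy__   read _ → write y, move +1, go to q1
q1 | y[x]zxxyy__   read x → write x, move +1, go to q0
q0 | yx[z]xxyy__   read z → write x, move +1, go to q0
q0 | yxx[x]xyy__   read x → write y, move +1, go to q0
q0 | yxxy[x]yy__   read x → write y, move +1, go to q0
q0 | yxxyy[y]y__   read y → write x, move -1, go to q1
q1 | yxxy[y]xy__   read y → write x, move -1, go to q1
q1 | yxx[y]xxy__   read y → write x, move -1, go to q1
q1 | yx[x]xxxy__   read x → write x, move +1, go to q0
q0 | yxx[x]xxy__   read x → write y, move +1, go to q0
q0 | yxxy[x]xy__   read x → write y, move +1, go to q0
q0 | yxxyy[x]y__   read x → write y, move +1, go to q0
q0 | yxxyyy[y]__   read y → write x, move -1, go to q1
q1 | yxxyy[y]x__   read y → write x, move -1, go to q1
q1 | yxxy[y]xx__   read y → write x, move -1, go to q1
q1 | yxx[y]xxx__   read y → write x, move -1, go to q1
q1 | yx[x]xxxx__   read x → write x, move +1, go to q0
q0 | yxx[x]xxx__   read x → write y, move +1, go to q0
q0 | yxxy[x]xx__   read x → write y, move +1, go to q0
q0 | yxxyy[x]x__   read x → write y, move +1, go to q0
q0 | yxxyyy[x]__   read x → write y, move +1, go to q0
q0 | yxxyyyy[_]_   read _ → write z, move -1, go to q2
q2 | yxxyyy[y]z_   read y → write _, move +1, go to q1
q1 | yxxyyy_[z]_   read z → write z, move +1, go to q2
q2 | yxxyyy_z[_]
M halts after 25 transitions.

25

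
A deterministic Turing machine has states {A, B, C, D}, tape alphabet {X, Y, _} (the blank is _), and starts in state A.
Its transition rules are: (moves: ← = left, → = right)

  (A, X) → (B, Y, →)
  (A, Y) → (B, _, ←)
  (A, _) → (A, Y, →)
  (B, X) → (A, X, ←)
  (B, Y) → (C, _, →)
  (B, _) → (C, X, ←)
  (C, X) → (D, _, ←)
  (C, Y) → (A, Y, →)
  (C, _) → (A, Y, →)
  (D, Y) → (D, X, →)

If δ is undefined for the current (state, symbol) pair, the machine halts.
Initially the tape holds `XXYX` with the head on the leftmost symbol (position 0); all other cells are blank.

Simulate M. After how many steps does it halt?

16

state=A head=0 tape=__[X]XYX   (A,X)→(B,Y,→)
state=B head=1 tape=__Y[X]YX   (B,X)→(A,X,←)
state=A head=0 tape=__[Y]XYX   (A,Y)→(B,_,←)
state=B head=-1 tape=_[_]_XYX   (B,_)→(C,X,←)
state=C head=-2 tape=[_]X_XYX   (C,_)→(A,Y,→)
state=A head=-1 tape=Y[X]_XYX   (A,X)→(B,Y,→)
state=B head=0 tape=YY[_]XYX   (B,_)→(C,X,←)
state=C head=-1 tape=Y[Y]XXYX   (C,Y)→(A,Y,→)
state=A head=0 tape=YY[X]XYX   (A,X)→(B,Y,→)
state=B head=1 tape=YYY[X]YX   (B,X)→(A,X,←)
state=A head=0 tape=YY[Y]XYX   (A,Y)→(B,_,←)
state=B head=-1 tape=Y[Y]_XYX   (B,Y)→(C,_,→)
state=C head=0 tape=Y_[_]XYX   (C,_)→(A,Y,→)
state=A head=1 tape=Y_Y[X]YX   (A,X)→(B,Y,→)
state=B head=2 tape=Y_YY[Y]X   (B,Y)→(C,_,→)
state=C head=3 tape=Y_YY_[X]   (C,X)→(D,_,←)
state=D head=2 tape=Y_YY[_]_
M halts after 16 transitions.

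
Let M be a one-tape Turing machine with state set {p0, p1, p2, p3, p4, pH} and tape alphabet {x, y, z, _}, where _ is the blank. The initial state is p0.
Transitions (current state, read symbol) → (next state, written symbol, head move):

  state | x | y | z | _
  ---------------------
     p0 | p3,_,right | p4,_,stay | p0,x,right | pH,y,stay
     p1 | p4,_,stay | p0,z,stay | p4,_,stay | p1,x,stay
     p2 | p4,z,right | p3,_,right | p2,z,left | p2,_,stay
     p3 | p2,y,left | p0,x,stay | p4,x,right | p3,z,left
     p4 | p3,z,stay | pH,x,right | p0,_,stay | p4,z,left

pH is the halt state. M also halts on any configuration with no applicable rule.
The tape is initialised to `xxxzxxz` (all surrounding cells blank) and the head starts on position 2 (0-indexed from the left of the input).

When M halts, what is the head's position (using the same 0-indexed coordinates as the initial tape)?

6

state=p0 head=2 tape=xx[x]zxxz   (p0,x)→(p3,_,right)
state=p3 head=3 tape=xx_[z]xxz   (p3,z)→(p4,x,right)
state=p4 head=4 tape=xx_x[x]xz   (p4,x)→(p3,z,stay)
state=p3 head=4 tape=xx_x[z]xz   (p3,z)→(p4,x,right)
state=p4 head=5 tape=xx_xx[x]z   (p4,x)→(p3,z,stay)
state=p3 head=5 tape=xx_xx[z]z   (p3,z)→(p4,x,right)
state=p4 head=6 tape=xx_xxx[z]   (p4,z)→(p0,_,stay)
state=p0 head=6 tape=xx_xxx[_]   (p0,_)→(pH,y,stay)
state=pH head=6 tape=xx_xxx[y]
At halt the head is at cell 6.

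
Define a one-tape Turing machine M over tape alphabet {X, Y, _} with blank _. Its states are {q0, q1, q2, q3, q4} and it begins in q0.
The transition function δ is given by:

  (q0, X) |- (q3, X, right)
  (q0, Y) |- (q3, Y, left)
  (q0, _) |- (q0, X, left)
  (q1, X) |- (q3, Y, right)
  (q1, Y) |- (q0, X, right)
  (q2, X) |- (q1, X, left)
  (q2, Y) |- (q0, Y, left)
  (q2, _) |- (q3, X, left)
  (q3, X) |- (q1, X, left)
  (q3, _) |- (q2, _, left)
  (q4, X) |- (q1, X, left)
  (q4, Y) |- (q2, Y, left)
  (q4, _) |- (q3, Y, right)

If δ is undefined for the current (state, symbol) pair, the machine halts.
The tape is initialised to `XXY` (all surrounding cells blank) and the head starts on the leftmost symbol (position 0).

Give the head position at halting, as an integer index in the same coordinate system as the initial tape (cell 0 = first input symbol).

2

state=q0 head=0 tape=[X]XY   (q0,X)→(q3,X,right)
state=q3 head=1 tape=X[X]Y   (q3,X)→(q1,X,left)
state=q1 head=0 tape=[X]XY   (q1,X)→(q3,Y,right)
state=q3 head=1 tape=Y[X]Y   (q3,X)→(q1,X,left)
state=q1 head=0 tape=[Y]XY   (q1,Y)→(q0,X,right)
state=q0 head=1 tape=X[X]Y   (q0,X)→(q3,X,right)
state=q3 head=2 tape=XX[Y]
At halt the head is at cell 2.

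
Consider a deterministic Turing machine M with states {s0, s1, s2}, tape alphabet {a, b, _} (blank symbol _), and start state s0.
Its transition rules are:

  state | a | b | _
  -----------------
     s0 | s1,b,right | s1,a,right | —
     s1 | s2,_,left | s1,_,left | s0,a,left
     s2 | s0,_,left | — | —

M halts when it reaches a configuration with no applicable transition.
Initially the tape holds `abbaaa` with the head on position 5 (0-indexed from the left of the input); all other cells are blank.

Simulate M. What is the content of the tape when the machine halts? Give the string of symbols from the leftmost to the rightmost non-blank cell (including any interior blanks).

s0 | abbaa[a]_   read a → write b, move right, go to s1
s1 | abbaab[_]   read _ → write a, move left, go to s0
s0 | abbaa[b]a   read b → write a, move right, go to s1
s1 | abbaaa[a]   read a → write _, move left, go to s2
s2 | abbaa[a]_   read a → write _, move left, go to s0
s0 | abba[a]__   read a → write b, move right, go to s1
s1 | abbab[_]_   read _ → write a, move left, go to s0
s0 | abba[b]a_   read b → write a, move right, go to s1
s1 | abbaa[a]_   read a → write _, move left, go to s2
s2 | abba[a]__   read a → write _, move left, go to s0
s0 | abb[a]___   read a → write b, move right, go to s1
s1 | abbb[_]__   read _ → write a, move left, go to s0
s0 | abb[b]a__   read b → write a, move right, go to s1
s1 | abba[a]__   read a → write _, move left, go to s2
s2 | abb[a]___   read a → write _, move left, go to s0
s0 | ab[b]____   read b → write a, move right, go to s1
s1 | aba[_]___   read _ → write a, move left, go to s0
s0 | ab[a]a___   read a → write b, move right, go to s1
s1 | abb[a]___   read a → write _, move left, go to s2
s2 | ab[b]____
The non-blank tape span at halt is abb.

abb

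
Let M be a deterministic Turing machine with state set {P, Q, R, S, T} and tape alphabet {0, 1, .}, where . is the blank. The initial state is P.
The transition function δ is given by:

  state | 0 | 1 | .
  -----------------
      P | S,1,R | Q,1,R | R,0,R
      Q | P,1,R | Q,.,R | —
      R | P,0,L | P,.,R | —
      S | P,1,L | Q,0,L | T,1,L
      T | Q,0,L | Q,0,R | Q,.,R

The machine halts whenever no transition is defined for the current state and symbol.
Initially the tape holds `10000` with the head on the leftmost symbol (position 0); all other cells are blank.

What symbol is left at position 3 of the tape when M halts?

P | [1]0000..   read 1 → write 1, move R, go to Q
Q | 1[0]000..   read 0 → write 1, move R, go to P
P | 11[0]00..   read 0 → write 1, move R, go to S
S | 111[0]0..   read 0 → write 1, move L, go to P
P | 11[1]10..   read 1 → write 1, move R, go to Q
Q | 111[1]0..   read 1 → write ., move R, go to Q
Q | 111.[0]..   read 0 → write 1, move R, go to P
P | 111.1[.].   read . → write 0, move R, go to R
R | 111.10[.]
Cell 3 holds . when M halts.

.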